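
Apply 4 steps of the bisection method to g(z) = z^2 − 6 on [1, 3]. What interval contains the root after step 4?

g(2) = -2 < 0, so the root lies in [2, 3]
g(2.5) = 0.25 > 0, so the root lies in [2, 2.5]
g(2.25) = -0.9375 < 0, so the root lies in [2.25, 2.5]
g(2.375) = -0.3594 < 0, so the root lies in [2.375, 2.5]

[2.375, 2.5]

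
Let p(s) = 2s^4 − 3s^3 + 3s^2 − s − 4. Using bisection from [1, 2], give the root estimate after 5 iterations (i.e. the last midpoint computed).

1.40625

midpoint 1.5: p = 1.25 > 0 → [1, 1.5]
midpoint 1.25: p = -1.539062 < 0 → [1.25, 1.5]
midpoint 1.375: p = -0.353027 < 0 → [1.375, 1.5]
midpoint 1.4375: p = 0.3904 > 0 → [1.375, 1.4375]
midpoint 1.40625: p = 0.0049 > 0 → [1.375, 1.40625]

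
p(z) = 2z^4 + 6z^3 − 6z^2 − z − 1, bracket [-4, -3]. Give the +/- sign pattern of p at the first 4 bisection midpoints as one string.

--++

midpoint -3.5: p = -28.125 < 0 → [-4, -3.5]
midpoint -3.75: p = -2.523438 < 0 → [-4, -3.75]
midpoint -3.875: p = 14.605957 > 0 → [-3.875, -3.75]
midpoint -3.8125: p = 5.6514 > 0 → [-3.8125, -3.75]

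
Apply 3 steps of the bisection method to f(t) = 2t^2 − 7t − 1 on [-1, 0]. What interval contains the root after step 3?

m = -0.5, f(m) = 3 (+); new bracket [-0.5, 0]
m = -0.25, f(m) = 0.875 (+); new bracket [-0.25, 0]
m = -0.125, f(m) = -0.09375 (−); new bracket [-0.25, -0.125]

[-0.25, -0.125]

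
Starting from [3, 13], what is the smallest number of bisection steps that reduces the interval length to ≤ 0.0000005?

Width after n steps is 10/2^n. Need 2^n ≥ 10/0.0000005 = 20000000.
2^24 = 16777216 < 20000000 ≤ 2^25 = 33554432, so n = 25.

25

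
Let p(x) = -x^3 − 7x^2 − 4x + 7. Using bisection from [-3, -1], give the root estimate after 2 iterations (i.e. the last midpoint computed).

midpoint -2: p = -5 < 0 → [-2, -1]
midpoint -1.5: p = 0.625 > 0 → [-2, -1.5]

-1.5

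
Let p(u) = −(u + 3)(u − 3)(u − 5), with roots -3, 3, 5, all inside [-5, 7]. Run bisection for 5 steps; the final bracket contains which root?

midpoint 1: p = -32 < 0 → [-5, 1]
midpoint -2: p = -35 < 0 → [-5, -2]
midpoint -3.5: p = 27.625 > 0 → [-3.5, -2]
midpoint -2.75: p = -11.1406 < 0 → [-3.5, -2.75]
midpoint -3.125: p = 6.2207 > 0 → [-3.125, -2.75]

-3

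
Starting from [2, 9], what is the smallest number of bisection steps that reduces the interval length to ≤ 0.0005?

Width after n steps is 7/2^n. Need 2^n ≥ 7/0.0005 = 14000.
2^13 = 8192 < 14000 ≤ 2^14 = 16384, so n = 14.

14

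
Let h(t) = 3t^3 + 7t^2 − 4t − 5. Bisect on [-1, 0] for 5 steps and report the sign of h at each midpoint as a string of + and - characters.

-+-+-

t = -0.5 gives h = -1.625, negative; keep [-1, -0.5]
t = -0.75 gives h = 0.671875, positive; keep [-0.75, -0.5]
t = -0.625 gives h = -0.498047, negative; keep [-0.75, -0.625]
t = -0.6875 gives h = 0.0837, positive; keep [-0.6875, -0.625]
t = -0.65625 gives h = -0.2082, negative; keep [-0.6875, -0.65625]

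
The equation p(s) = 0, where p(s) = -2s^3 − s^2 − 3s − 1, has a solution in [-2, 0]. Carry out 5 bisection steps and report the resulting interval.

[-0.375, -0.3125]

midpoint -1: p = 3 > 0 → [-1, 0]
midpoint -0.5: p = 0.5 > 0 → [-0.5, 0]
midpoint -0.25: p = -0.28125 < 0 → [-0.5, -0.25]
midpoint -0.375: p = 0.0898 > 0 → [-0.375, -0.25]
midpoint -0.3125: p = -0.0991 < 0 → [-0.375, -0.3125]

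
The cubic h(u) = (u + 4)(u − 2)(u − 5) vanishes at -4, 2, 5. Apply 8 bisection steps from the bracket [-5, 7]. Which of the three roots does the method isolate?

-4

midpoint 1: h = 20 > 0 → [-5, 1]
midpoint -2: h = 56 > 0 → [-5, -2]
midpoint -3.5: h = 23.375 > 0 → [-5, -3.5]
midpoint -4.25: h = -14.4531 < 0 → [-4.25, -3.5]
midpoint -3.875: h = 6.5176 > 0 → [-4.25, -3.875]
midpoint -4.0625: h = -3.4338 < 0 → [-4.0625, -3.875]
midpoint -3.96875: h = 1.6729 > 0 → [-4.0625, -3.96875]
midpoint -4.015625: h = -0.8474 < 0 → [-4.015625, -3.96875]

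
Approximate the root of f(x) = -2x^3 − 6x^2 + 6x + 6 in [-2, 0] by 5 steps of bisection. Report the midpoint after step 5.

f(-1) = -4 < 0, so the root lies in [-1, 0]
f(-0.5) = 1.75 > 0, so the root lies in [-1, -0.5]
f(-0.75) = -1.03125 < 0, so the root lies in [-0.75, -0.5]
f(-0.625) = 0.3945 > 0, so the root lies in [-0.75, -0.625]
f(-0.6875) = -0.311 < 0, so the root lies in [-0.6875, -0.625]

-0.6875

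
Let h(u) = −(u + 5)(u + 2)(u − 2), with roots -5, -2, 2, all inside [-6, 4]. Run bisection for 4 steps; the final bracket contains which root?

2

midpoint -1: h = 12 > 0 → [-1, 4]
midpoint 1.5: h = 11.375 > 0 → [1.5, 4]
midpoint 2.75: h = -27.609375 < 0 → [1.5, 2.75]
midpoint 2.125: h = -3.6738 < 0 → [1.5, 2.125]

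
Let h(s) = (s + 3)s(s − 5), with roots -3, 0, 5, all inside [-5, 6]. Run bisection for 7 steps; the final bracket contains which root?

s = 0.5 gives h = -7.875, negative; keep [0.5, 6]
s = 3.25 gives h = -35.546875, negative; keep [3.25, 6]
s = 4.625 gives h = -13.224609, negative; keep [4.625, 6]
s = 5.3125 gives h = 13.8, positive; keep [4.625, 5.3125]
s = 4.96875 gives h = -1.2373, negative; keep [4.96875, 5.3125]
s = 5.140625 gives h = 5.8849, positive; keep [4.96875, 5.140625]
s = 5.0546875 gives h = 2.2265, positive; keep [4.96875, 5.0546875]

5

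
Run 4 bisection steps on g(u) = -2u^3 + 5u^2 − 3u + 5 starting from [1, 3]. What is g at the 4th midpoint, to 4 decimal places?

midpoint 2: g = 3 > 0 → [2, 3]
midpoint 2.5: g = -2.5 < 0 → [2, 2.5]
midpoint 2.25: g = 0.78125 > 0 → [2.25, 2.5]
midpoint 2.375: g = -0.7148 < 0 → [2.25, 2.375]

-0.7148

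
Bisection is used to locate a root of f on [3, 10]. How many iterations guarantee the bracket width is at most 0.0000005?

Width after n steps is 7/2^n. Need 2^n ≥ 7/0.0000005 = 14000000.
2^23 = 8388608 < 14000000 ≤ 2^24 = 16777216, so n = 24.

24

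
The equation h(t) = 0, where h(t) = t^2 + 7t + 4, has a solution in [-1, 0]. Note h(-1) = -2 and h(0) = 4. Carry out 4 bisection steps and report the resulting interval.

m = -0.5, h(m) = 0.75 (+); new bracket [-1, -0.5]
m = -0.75, h(m) = -0.6875 (−); new bracket [-0.75, -0.5]
m = -0.625, h(m) = 0.015625 (+); new bracket [-0.75, -0.625]
m = -0.6875, h(m) = -0.3398 (−); new bracket [-0.6875, -0.625]

[-0.6875, -0.625]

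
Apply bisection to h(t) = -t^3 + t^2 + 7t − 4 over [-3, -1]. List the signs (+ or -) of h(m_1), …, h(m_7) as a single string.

h(-2) = -6 < 0, so the root lies in [-3, -2]
h(-2.5) = 0.375 > 0, so the root lies in [-2.5, -2]
h(-2.25) = -3.296875 < 0, so the root lies in [-2.5, -2.25]
h(-2.375) = -1.5879 < 0, so the root lies in [-2.5, -2.375]
h(-2.4375) = -0.6389 < 0, so the root lies in [-2.5, -2.4375]
h(-2.46875) = -0.1402 < 0, so the root lies in [-2.5, -2.46875]
h(-2.484375) = 0.1154 > 0, so the root lies in [-2.484375, -2.46875]

-+----+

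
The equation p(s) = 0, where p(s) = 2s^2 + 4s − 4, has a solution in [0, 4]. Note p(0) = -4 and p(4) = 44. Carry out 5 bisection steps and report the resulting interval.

[0.625, 0.75]

m = 2, p(m) = 12 (+); new bracket [0, 2]
m = 1, p(m) = 2 (+); new bracket [0, 1]
m = 0.5, p(m) = -1.5 (−); new bracket [0.5, 1]
m = 0.75, p(m) = 0.125 (+); new bracket [0.5, 0.75]
m = 0.625, p(m) = -0.7188 (−); new bracket [0.625, 0.75]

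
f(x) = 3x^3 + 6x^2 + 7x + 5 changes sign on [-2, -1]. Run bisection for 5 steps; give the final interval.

[-1.21875, -1.1875]

midpoint -1.5: f = -2.125 < 0 → [-1.5, -1]
midpoint -1.25: f = -0.234375 < 0 → [-1.25, -1]
midpoint -1.125: f = 0.447266 > 0 → [-1.25, -1.125]
midpoint -1.1875: f = 0.1248 > 0 → [-1.25, -1.1875]
midpoint -1.21875: f = -0.05 < 0 → [-1.21875, -1.1875]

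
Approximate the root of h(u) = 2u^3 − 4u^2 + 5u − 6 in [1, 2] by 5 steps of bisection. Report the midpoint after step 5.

1.59375

m = 1.5, h(m) = -0.75 (−); new bracket [1.5, 2]
m = 1.75, h(m) = 1.21875 (+); new bracket [1.5, 1.75]
m = 1.625, h(m) = 0.144531 (+); new bracket [1.5, 1.625]
m = 1.5625, h(m) = -0.3237 (−); new bracket [1.5625, 1.625]
m = 1.59375, h(m) = -0.095 (−); new bracket [1.59375, 1.625]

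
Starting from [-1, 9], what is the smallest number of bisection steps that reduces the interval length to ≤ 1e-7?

Width after n steps is 10/2^n. Need 2^n ≥ 10/1e-7 = 100000000.
2^26 = 67108864 < 100000000 ≤ 2^27 = 134217728, so n = 27.

27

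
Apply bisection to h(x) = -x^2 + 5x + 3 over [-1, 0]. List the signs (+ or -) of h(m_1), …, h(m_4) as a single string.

midpoint -0.5: h = 0.25 > 0 → [-1, -0.5]
midpoint -0.75: h = -1.3125 < 0 → [-0.75, -0.5]
midpoint -0.625: h = -0.515625 < 0 → [-0.625, -0.5]
midpoint -0.5625: h = -0.1289 < 0 → [-0.5625, -0.5]

+---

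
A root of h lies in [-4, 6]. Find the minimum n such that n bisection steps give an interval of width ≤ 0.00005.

18

Width after n steps is 10/2^n. Need 2^n ≥ 10/0.00005 = 200000.
2^17 = 131072 < 200000 ≤ 2^18 = 262144, so n = 18.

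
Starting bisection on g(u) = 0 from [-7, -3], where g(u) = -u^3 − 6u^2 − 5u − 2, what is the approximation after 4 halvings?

m = -5, g(m) = -2 (−); new bracket [-7, -5]
m = -6, g(m) = 28 (+); new bracket [-6, -5]
m = -5.5, g(m) = 10.375 (+); new bracket [-5.5, -5]
m = -5.25, g(m) = 3.5781 (+); new bracket [-5.25, -5]

-5.25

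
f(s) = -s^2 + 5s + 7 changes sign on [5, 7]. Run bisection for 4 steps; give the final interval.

[6.125, 6.25]

f(6) = 1 > 0, so the root lies in [6, 7]
f(6.5) = -2.75 < 0, so the root lies in [6, 6.5]
f(6.25) = -0.8125 < 0, so the root lies in [6, 6.25]
f(6.125) = 0.1094 > 0, so the root lies in [6.125, 6.25]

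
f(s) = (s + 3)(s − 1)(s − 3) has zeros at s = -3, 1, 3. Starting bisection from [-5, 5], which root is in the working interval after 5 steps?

s = 0 gives f = 9, positive; keep [-5, 0]
s = -2.5 gives f = 9.625, positive; keep [-5, -2.5]
s = -3.75 gives f = -24.046875, negative; keep [-3.75, -2.5]
s = -3.125 gives f = -3.1582, negative; keep [-3.125, -2.5]
s = -2.8125 gives f = 4.155, positive; keep [-3.125, -2.8125]

-3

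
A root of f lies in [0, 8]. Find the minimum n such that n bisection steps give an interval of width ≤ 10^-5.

20

Width after n steps is 8/2^n. Need 2^n ≥ 8/10^-5 = 800000.
2^19 = 524288 < 800000 ≤ 2^20 = 1048576, so n = 20.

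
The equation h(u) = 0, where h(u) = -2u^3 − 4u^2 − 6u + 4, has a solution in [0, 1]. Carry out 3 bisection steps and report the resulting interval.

m = 0.5, h(m) = -0.25 (−); new bracket [0, 0.5]
m = 0.25, h(m) = 2.21875 (+); new bracket [0.25, 0.5]
m = 0.375, h(m) = 1.082031 (+); new bracket [0.375, 0.5]

[0.375, 0.5]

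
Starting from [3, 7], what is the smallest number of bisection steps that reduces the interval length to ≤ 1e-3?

Width after n steps is 4/2^n. Need 2^n ≥ 4/1e-3 = 4000.
2^11 = 2048 < 4000 ≤ 2^12 = 4096, so n = 12.

12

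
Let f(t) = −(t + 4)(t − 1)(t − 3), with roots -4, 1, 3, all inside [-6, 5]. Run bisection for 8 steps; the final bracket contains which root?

-4

t = -0.5 gives f = -18.375, negative; keep [-6, -0.5]
t = -3.25 gives f = -19.921875, negative; keep [-6, -3.25]
t = -4.625 gives f = 26.806641, positive; keep [-4.625, -3.25]
t = -3.9375 gives f = -2.1409, negative; keep [-4.625, -3.9375]
t = -4.28125 gives f = 10.8152, positive; keep [-4.28125, -3.9375]
t = -4.109375 gives f = 3.973, positive; keep [-4.109375, -3.9375]
t = -4.0234375 gives f = 0.8269, positive; keep [-4.0234375, -3.9375]
t = -3.98046875 gives f = -0.679, negative; keep [-4.0234375, -3.98046875]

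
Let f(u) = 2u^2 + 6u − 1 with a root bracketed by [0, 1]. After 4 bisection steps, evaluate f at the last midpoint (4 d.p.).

f(0.5) = 2.5 > 0, so the root lies in [0, 0.5]
f(0.25) = 0.625 > 0, so the root lies in [0, 0.25]
f(0.125) = -0.21875 < 0, so the root lies in [0.125, 0.25]
f(0.1875) = 0.1953 > 0, so the root lies in [0.125, 0.1875]

0.1953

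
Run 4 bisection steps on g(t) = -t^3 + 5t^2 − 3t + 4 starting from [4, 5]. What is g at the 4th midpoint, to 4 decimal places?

t = 4.5 gives g = 0.625, positive; keep [4.5, 5]
t = 4.75 gives g = -4.609375, negative; keep [4.5, 4.75]
t = 4.625 gives g = -1.853516, negative; keep [4.5, 4.625]
t = 4.5625 gives g = -0.5803, negative; keep [4.5, 4.5625]

-0.5803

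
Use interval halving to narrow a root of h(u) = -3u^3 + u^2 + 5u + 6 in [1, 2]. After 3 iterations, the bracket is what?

[1.75, 1.875]

m = 1.5, h(m) = 5.625 (+); new bracket [1.5, 2]
m = 1.75, h(m) = 1.734375 (+); new bracket [1.75, 2]
m = 1.875, h(m) = -0.884766 (−); new bracket [1.75, 1.875]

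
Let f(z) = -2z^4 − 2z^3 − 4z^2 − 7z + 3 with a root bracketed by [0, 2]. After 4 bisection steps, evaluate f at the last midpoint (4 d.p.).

m = 1, f(m) = -12 (−); new bracket [0, 1]
m = 0.5, f(m) = -1.875 (−); new bracket [0, 0.5]
m = 0.25, f(m) = 0.960938 (+); new bracket [0.25, 0.5]
m = 0.375, f(m) = -0.3325 (−); new bracket [0.25, 0.375]

-0.3325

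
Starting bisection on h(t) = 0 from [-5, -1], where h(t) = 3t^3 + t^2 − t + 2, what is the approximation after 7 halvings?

m = -3, h(m) = -67 (−); new bracket [-3, -1]
m = -2, h(m) = -16 (−); new bracket [-2, -1]
m = -1.5, h(m) = -4.375 (−); new bracket [-1.5, -1]
m = -1.25, h(m) = -1.0469 (−); new bracket [-1.25, -1]
m = -1.125, h(m) = 0.1191 (+); new bracket [-1.25, -1.125]
m = -1.1875, h(m) = -0.426 (−); new bracket [-1.1875, -1.125]
m = -1.15625, h(m) = -0.1443 (−); new bracket [-1.15625, -1.125]

-1.15625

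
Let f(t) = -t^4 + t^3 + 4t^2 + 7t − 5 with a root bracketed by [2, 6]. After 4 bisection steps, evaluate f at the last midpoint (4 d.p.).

8.1055

m = 4, f(m) = -105 (−); new bracket [2, 4]
m = 3, f(m) = -2 (−); new bracket [2, 3]
m = 2.5, f(m) = 14.0625 (+); new bracket [2.5, 3]
m = 2.75, f(m) = 8.1055 (+); new bracket [2.75, 3]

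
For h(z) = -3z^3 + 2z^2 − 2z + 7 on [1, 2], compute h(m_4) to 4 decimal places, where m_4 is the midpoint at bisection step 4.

h(1.5) = -1.625 < 0, so the root lies in [1, 1.5]
h(1.25) = 1.765625 > 0, so the root lies in [1.25, 1.5]
h(1.375) = 0.232422 > 0, so the root lies in [1.375, 1.5]
h(1.4375) = -0.6536 < 0, so the root lies in [1.375, 1.4375]

-0.6536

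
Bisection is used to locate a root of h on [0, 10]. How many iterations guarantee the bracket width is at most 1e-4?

Width after n steps is 10/2^n. Need 2^n ≥ 10/1e-4 = 100000.
2^16 = 65536 < 100000 ≤ 2^17 = 131072, so n = 17.

17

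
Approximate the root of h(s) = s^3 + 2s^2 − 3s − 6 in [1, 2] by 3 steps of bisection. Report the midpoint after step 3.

1.625

s = 1.5 gives h = -2.625, negative; keep [1.5, 2]
s = 1.75 gives h = 0.234375, positive; keep [1.5, 1.75]
s = 1.625 gives h = -1.302734, negative; keep [1.625, 1.75]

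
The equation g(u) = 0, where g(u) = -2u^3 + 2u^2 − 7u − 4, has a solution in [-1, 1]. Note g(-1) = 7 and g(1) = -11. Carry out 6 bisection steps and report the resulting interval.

midpoint 0: g = -4 < 0 → [-1, 0]
midpoint -0.5: g = 0.25 > 0 → [-0.5, 0]
midpoint -0.25: g = -2.09375 < 0 → [-0.5, -0.25]
midpoint -0.375: g = -0.9883 < 0 → [-0.5, -0.375]
midpoint -0.4375: g = -0.3872 < 0 → [-0.5, -0.4375]
midpoint -0.46875: g = -0.0733 < 0 → [-0.5, -0.46875]

[-0.5, -0.46875]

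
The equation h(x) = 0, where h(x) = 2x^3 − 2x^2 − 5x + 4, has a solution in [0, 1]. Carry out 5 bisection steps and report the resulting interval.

m = 0.5, h(m) = 1.25 (+); new bracket [0.5, 1]
m = 0.75, h(m) = -0.03125 (−); new bracket [0.5, 0.75]
m = 0.625, h(m) = 0.582031 (+); new bracket [0.625, 0.75]
m = 0.6875, h(m) = 0.2671 (+); new bracket [0.6875, 0.75]
m = 0.71875, h(m) = 0.1157 (+); new bracket [0.71875, 0.75]

[0.71875, 0.75]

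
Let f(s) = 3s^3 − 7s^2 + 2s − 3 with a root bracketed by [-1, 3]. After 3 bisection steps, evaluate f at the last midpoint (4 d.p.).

5.1250

midpoint 1: f = -5 < 0 → [1, 3]
midpoint 2: f = -3 < 0 → [2, 3]
midpoint 2.5: f = 5.125 > 0 → [2, 2.5]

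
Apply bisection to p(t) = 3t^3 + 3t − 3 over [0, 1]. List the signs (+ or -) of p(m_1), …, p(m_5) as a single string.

-+-+-

midpoint 0.5: p = -1.125 < 0 → [0.5, 1]
midpoint 0.75: p = 0.515625 > 0 → [0.5, 0.75]
midpoint 0.625: p = -0.392578 < 0 → [0.625, 0.75]
midpoint 0.6875: p = 0.0374 > 0 → [0.625, 0.6875]
midpoint 0.65625: p = -0.1834 < 0 → [0.65625, 0.6875]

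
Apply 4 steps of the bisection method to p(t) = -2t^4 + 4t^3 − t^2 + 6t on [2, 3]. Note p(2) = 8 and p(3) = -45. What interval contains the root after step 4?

p(2.5) = -6.875 < 0, so the root lies in [2, 2.5]
p(2.25) = 2.742188 > 0, so the root lies in [2.25, 2.5]
p(2.375) = -1.437988 < 0, so the root lies in [2.25, 2.375]
p(2.3125) = 0.7983 > 0, so the root lies in [2.3125, 2.375]

[2.3125, 2.375]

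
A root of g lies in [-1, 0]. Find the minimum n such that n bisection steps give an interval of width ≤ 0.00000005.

25

Width after n steps is 1/2^n. Need 2^n ≥ 1/0.00000005 = 20000000.
2^24 = 16777216 < 20000000 ≤ 2^25 = 33554432, so n = 25.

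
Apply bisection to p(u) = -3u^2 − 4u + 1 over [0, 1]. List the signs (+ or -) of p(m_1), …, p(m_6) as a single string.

--++-+

m = 0.5, p(m) = -1.75 (−); new bracket [0, 0.5]
m = 0.25, p(m) = -0.1875 (−); new bracket [0, 0.25]
m = 0.125, p(m) = 0.453125 (+); new bracket [0.125, 0.25]
m = 0.1875, p(m) = 0.1445 (+); new bracket [0.1875, 0.25]
m = 0.21875, p(m) = -0.0186 (−); new bracket [0.1875, 0.21875]
m = 0.203125, p(m) = 0.0637 (+); new bracket [0.203125, 0.21875]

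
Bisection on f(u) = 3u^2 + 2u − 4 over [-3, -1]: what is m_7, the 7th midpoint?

midpoint -2: f = 4 > 0 → [-2, -1]
midpoint -1.5: f = -0.25 < 0 → [-2, -1.5]
midpoint -1.75: f = 1.6875 > 0 → [-1.75, -1.5]
midpoint -1.625: f = 0.6719 > 0 → [-1.625, -1.5]
midpoint -1.5625: f = 0.1992 > 0 → [-1.5625, -1.5]
midpoint -1.53125: f = -0.0283 < 0 → [-1.5625, -1.53125]
midpoint -1.546875: f = 0.0847 > 0 → [-1.546875, -1.53125]

-1.546875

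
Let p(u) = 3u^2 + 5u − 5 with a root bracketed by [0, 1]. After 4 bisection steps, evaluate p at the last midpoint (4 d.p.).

p(0.5) = -1.75 < 0, so the root lies in [0.5, 1]
p(0.75) = 0.4375 > 0, so the root lies in [0.5, 0.75]
p(0.625) = -0.703125 < 0, so the root lies in [0.625, 0.75]
p(0.6875) = -0.1445 < 0, so the root lies in [0.6875, 0.75]

-0.1445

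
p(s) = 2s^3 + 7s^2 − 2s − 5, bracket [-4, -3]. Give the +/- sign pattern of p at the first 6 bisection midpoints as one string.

+--+-+

midpoint -3.5: p = 2 > 0 → [-4, -3.5]
midpoint -3.75: p = -4.53125 < 0 → [-3.75, -3.5]
midpoint -3.625: p = -1.035156 < 0 → [-3.625, -3.5]
midpoint -3.5625: p = 0.5386 > 0 → [-3.625, -3.5625]
midpoint -3.59375: p = -0.2341 < 0 → [-3.59375, -3.5625]
midpoint -3.578125: p = 0.1558 > 0 → [-3.59375, -3.578125]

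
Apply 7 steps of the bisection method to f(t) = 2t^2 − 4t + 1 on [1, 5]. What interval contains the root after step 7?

t = 3 gives f = 7, positive; keep [1, 3]
t = 2 gives f = 1, positive; keep [1, 2]
t = 1.5 gives f = -0.5, negative; keep [1.5, 2]
t = 1.75 gives f = 0.125, positive; keep [1.5, 1.75]
t = 1.625 gives f = -0.2188, negative; keep [1.625, 1.75]
t = 1.6875 gives f = -0.0547, negative; keep [1.6875, 1.75]
t = 1.71875 gives f = 0.0332, positive; keep [1.6875, 1.71875]

[1.6875, 1.71875]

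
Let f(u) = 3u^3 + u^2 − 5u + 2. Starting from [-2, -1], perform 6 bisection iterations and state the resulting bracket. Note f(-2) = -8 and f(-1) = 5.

[-1.625, -1.609375]

u = -1.5 gives f = 1.625, positive; keep [-2, -1.5]
u = -1.75 gives f = -2.265625, negative; keep [-1.75, -1.5]
u = -1.625 gives f = -0.107422, negative; keep [-1.625, -1.5]
u = -1.5625 gives f = 0.8098, positive; keep [-1.625, -1.5625]
u = -1.59375 gives f = 0.3642, positive; keep [-1.625, -1.59375]
u = -1.609375 gives f = 0.1317, positive; keep [-1.625, -1.609375]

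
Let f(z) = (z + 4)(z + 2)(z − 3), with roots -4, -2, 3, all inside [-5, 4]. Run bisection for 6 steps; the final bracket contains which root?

3

f(-0.5) = -18.375 < 0, so the root lies in [-0.5, 4]
f(1.75) = -26.953125 < 0, so the root lies in [1.75, 4]
f(2.875) = -4.189453 < 0, so the root lies in [2.875, 4]
f(3.4375) = 17.6931 > 0, so the root lies in [2.875, 3.4375]
f(3.15625) = 5.7655 > 0, so the root lies in [2.875, 3.15625]
f(3.015625) = 0.5498 > 0, so the root lies in [2.875, 3.015625]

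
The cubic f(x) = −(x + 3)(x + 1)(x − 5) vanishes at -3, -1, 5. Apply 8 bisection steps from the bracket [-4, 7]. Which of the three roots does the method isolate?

m = 1.5, f(m) = 39.375 (+); new bracket [1.5, 7]
m = 4.25, f(m) = 28.546875 (+); new bracket [4.25, 7]
m = 5.625, f(m) = -35.712891 (−); new bracket [4.25, 5.625]
m = 4.9375, f(m) = 2.9456 (+); new bracket [4.9375, 5.625]
m = 5.28125, f(m) = -14.6297 (−); new bracket [4.9375, 5.28125]
m = 5.109375, f(m) = -5.4188 (−); new bracket [4.9375, 5.109375]
m = 5.0234375, f(m) = -1.1327 (−); new bracket [4.9375, 5.0234375]
m = 4.98046875, f(m) = 0.9322 (+); new bracket [4.98046875, 5.0234375]

5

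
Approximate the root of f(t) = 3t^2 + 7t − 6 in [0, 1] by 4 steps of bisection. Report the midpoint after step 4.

f(0.5) = -1.75 < 0, so the root lies in [0.5, 1]
f(0.75) = 0.9375 > 0, so the root lies in [0.5, 0.75]
f(0.625) = -0.453125 < 0, so the root lies in [0.625, 0.75]
f(0.6875) = 0.2305 > 0, so the root lies in [0.625, 0.6875]

0.6875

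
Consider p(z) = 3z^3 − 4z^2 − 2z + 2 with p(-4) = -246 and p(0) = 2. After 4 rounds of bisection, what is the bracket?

p(-2) = -34 < 0, so the root lies in [-2, 0]
p(-1) = -3 < 0, so the root lies in [-1, 0]
p(-0.5) = 1.625 > 0, so the root lies in [-1, -0.5]
p(-0.75) = -0.0156 < 0, so the root lies in [-0.75, -0.5]

[-0.75, -0.5]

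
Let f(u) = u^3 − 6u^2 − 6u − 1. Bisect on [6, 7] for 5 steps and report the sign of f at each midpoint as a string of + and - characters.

---++

midpoint 6.5: f = -18.875 < 0 → [6.5, 7]
midpoint 6.75: f = -7.328125 < 0 → [6.75, 7]
midpoint 6.875: f = -0.892578 < 0 → [6.875, 7]
midpoint 6.9375: f = 2.4958 > 0 → [6.875, 6.9375]
midpoint 6.90625: f = 0.7873 > 0 → [6.875, 6.90625]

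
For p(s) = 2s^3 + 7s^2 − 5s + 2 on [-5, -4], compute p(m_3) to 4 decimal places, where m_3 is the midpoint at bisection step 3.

1.3555

s = -4.5 gives p = -16, negative; keep [-4.5, -4]
s = -4.25 gives p = -3.84375, negative; keep [-4.25, -4]
s = -4.125 gives p = 1.355469, positive; keep [-4.25, -4.125]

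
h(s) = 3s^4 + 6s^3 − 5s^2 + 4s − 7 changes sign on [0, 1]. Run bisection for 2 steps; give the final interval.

m = 0.5, h(m) = -5.3125 (−); new bracket [0.5, 1]
m = 0.75, h(m) = -3.332031 (−); new bracket [0.75, 1]

[0.75, 1]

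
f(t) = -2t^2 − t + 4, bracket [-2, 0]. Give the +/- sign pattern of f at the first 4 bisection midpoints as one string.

++-+

m = -1, f(m) = 3 (+); new bracket [-2, -1]
m = -1.5, f(m) = 1 (+); new bracket [-2, -1.5]
m = -1.75, f(m) = -0.375 (−); new bracket [-1.75, -1.5]
m = -1.625, f(m) = 0.3438 (+); new bracket [-1.75, -1.625]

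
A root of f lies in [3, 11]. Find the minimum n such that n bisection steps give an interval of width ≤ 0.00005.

Width after n steps is 8/2^n. Need 2^n ≥ 8/0.00005 = 160000.
2^17 = 131072 < 160000 ≤ 2^18 = 262144, so n = 18.

18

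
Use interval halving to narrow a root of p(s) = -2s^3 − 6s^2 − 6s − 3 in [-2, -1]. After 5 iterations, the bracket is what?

[-1.8125, -1.78125]

m = -1.5, p(m) = -0.75 (−); new bracket [-2, -1.5]
m = -1.75, p(m) = -0.15625 (−); new bracket [-2, -1.75]
m = -1.875, p(m) = 0.339844 (+); new bracket [-1.875, -1.75]
m = -1.8125, p(m) = 0.0728 (+); new bracket [-1.8125, -1.75]
m = -1.78125, p(m) = -0.0463 (−); new bracket [-1.8125, -1.78125]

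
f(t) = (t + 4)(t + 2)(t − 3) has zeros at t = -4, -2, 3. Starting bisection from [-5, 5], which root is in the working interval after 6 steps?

3

m = 0, f(m) = -24 (−); new bracket [0, 5]
m = 2.5, f(m) = -14.625 (−); new bracket [2.5, 5]
m = 3.75, f(m) = 33.421875 (+); new bracket [2.5, 3.75]
m = 3.125, f(m) = 4.5645 (+); new bracket [2.5, 3.125]
m = 2.8125, f(m) = -6.1472 (−); new bracket [2.8125, 3.125]
m = 2.96875, f(m) = -1.0821 (−); new bracket [2.96875, 3.125]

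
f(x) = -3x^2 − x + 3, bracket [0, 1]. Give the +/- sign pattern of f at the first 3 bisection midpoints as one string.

++-

m = 0.5, f(m) = 1.75 (+); new bracket [0.5, 1]
m = 0.75, f(m) = 0.5625 (+); new bracket [0.75, 1]
m = 0.875, f(m) = -0.171875 (−); new bracket [0.75, 0.875]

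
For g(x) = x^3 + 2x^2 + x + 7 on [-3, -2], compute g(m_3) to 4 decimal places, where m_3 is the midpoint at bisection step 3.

0.0684

midpoint -2.5: g = 1.375 > 0 → [-3, -2.5]
midpoint -2.75: g = -1.421875 < 0 → [-2.75, -2.5]
midpoint -2.625: g = 0.068359 > 0 → [-2.75, -2.625]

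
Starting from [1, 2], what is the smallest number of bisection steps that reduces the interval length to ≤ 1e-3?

10

Width after n steps is 1/2^n. Need 2^n ≥ 1/1e-3 = 1000.
2^9 = 512 < 1000 ≤ 2^10 = 1024, so n = 10.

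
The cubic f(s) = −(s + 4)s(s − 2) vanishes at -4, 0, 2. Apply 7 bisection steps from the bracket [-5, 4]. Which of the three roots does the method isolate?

s = -0.5 gives f = -4.375, negative; keep [-5, -0.5]
s = -2.75 gives f = -16.328125, negative; keep [-5, -2.75]
s = -3.875 gives f = -2.845703, negative; keep [-5, -3.875]
s = -4.4375 gives f = 12.4978, positive; keep [-4.4375, -3.875]
s = -4.15625 gives f = 3.998, positive; keep [-4.15625, -3.875]
s = -4.015625 gives f = 0.3774, positive; keep [-4.015625, -3.875]
s = -3.9453125 gives f = -1.2828, negative; keep [-4.015625, -3.9453125]

-4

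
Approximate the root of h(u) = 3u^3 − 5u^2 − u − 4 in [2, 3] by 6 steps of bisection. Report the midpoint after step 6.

midpoint 2.5: h = 9.125 > 0 → [2, 2.5]
midpoint 2.25: h = 2.609375 > 0 → [2, 2.25]
midpoint 2.125: h = 0.083984 > 0 → [2, 2.125]
midpoint 2.0625: h = -1.011 < 0 → [2.0625, 2.125]
midpoint 2.09375: h = -0.477 < 0 → [2.09375, 2.125]
midpoint 2.109375: h = -0.1999 < 0 → [2.109375, 2.125]

2.109375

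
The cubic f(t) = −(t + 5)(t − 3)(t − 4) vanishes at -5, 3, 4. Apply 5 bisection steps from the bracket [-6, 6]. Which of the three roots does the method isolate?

-5

f(0) = -60 < 0, so the root lies in [-6, 0]
f(-3) = -84 < 0, so the root lies in [-6, -3]
f(-4.5) = -31.875 < 0, so the root lies in [-6, -4.5]
f(-5.25) = 19.0781 > 0, so the root lies in [-5.25, -4.5]
f(-4.875) = -8.7363 < 0, so the root lies in [-5.25, -4.875]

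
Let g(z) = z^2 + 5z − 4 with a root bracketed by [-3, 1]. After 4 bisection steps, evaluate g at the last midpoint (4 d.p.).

m = -1, g(m) = -8 (−); new bracket [-1, 1]
m = 0, g(m) = -4 (−); new bracket [0, 1]
m = 0.5, g(m) = -1.25 (−); new bracket [0.5, 1]
m = 0.75, g(m) = 0.3125 (+); new bracket [0.5, 0.75]

0.3125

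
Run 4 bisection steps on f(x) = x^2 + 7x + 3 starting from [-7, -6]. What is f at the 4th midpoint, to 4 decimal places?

0.1289

f(-6.5) = -0.25 < 0, so the root lies in [-7, -6.5]
f(-6.75) = 1.3125 > 0, so the root lies in [-6.75, -6.5]
f(-6.625) = 0.515625 > 0, so the root lies in [-6.625, -6.5]
f(-6.5625) = 0.1289 > 0, so the root lies in [-6.5625, -6.5]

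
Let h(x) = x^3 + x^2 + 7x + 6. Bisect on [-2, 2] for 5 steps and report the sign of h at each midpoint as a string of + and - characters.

+-++-

midpoint 0: h = 6 > 0 → [-2, 0]
midpoint -1: h = -1 < 0 → [-1, 0]
midpoint -0.5: h = 2.625 > 0 → [-1, -0.5]
midpoint -0.75: h = 0.8906 > 0 → [-1, -0.75]
midpoint -0.875: h = -0.0293 < 0 → [-0.875, -0.75]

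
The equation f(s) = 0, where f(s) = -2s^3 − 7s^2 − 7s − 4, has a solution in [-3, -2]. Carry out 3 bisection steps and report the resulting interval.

[-2.5, -2.375]

f(-2.5) = 1 > 0, so the root lies in [-2.5, -2]
f(-2.25) = -0.90625 < 0, so the root lies in [-2.5, -2.25]
f(-2.375) = -0.066406 < 0, so the root lies in [-2.5, -2.375]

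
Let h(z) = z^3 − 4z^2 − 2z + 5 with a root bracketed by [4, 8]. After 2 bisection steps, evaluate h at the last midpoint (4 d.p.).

z = 6 gives h = 65, positive; keep [4, 6]
z = 5 gives h = 20, positive; keep [4, 5]

20.0000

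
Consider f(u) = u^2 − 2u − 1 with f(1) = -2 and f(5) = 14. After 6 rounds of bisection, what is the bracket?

u = 3 gives f = 2, positive; keep [1, 3]
u = 2 gives f = -1, negative; keep [2, 3]
u = 2.5 gives f = 0.25, positive; keep [2, 2.5]
u = 2.25 gives f = -0.4375, negative; keep [2.25, 2.5]
u = 2.375 gives f = -0.1094, negative; keep [2.375, 2.5]
u = 2.4375 gives f = 0.0664, positive; keep [2.375, 2.4375]

[2.375, 2.4375]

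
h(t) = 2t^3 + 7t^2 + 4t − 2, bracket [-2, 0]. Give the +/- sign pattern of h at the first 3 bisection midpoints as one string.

midpoint -1: h = -1 < 0 → [-2, -1]
midpoint -1.5: h = 1 > 0 → [-1.5, -1]
midpoint -1.25: h = 0.03125 > 0 → [-1.25, -1]

-++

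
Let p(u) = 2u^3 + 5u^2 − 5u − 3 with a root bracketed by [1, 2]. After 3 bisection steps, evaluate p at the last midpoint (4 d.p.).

0.5508

m = 1.5, p(m) = 7.5 (+); new bracket [1, 1.5]
m = 1.25, p(m) = 2.46875 (+); new bracket [1, 1.25]
m = 1.125, p(m) = 0.550781 (+); new bracket [1, 1.125]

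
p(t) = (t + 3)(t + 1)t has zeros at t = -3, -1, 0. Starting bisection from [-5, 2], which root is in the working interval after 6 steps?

-3

midpoint -1.5: p = 1.125 > 0 → [-5, -1.5]
midpoint -3.25: p = -1.828125 < 0 → [-3.25, -1.5]
midpoint -2.375: p = 2.041016 > 0 → [-3.25, -2.375]
midpoint -2.8125: p = 0.9558 > 0 → [-3.25, -2.8125]
midpoint -3.03125: p = -0.1924 < 0 → [-3.03125, -2.8125]
midpoint -2.921875: p = 0.4387 > 0 → [-3.03125, -2.921875]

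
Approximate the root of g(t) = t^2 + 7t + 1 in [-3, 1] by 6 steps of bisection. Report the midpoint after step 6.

-0.1875

t = -1 gives g = -5, negative; keep [-1, 1]
t = 0 gives g = 1, positive; keep [-1, 0]
t = -0.5 gives g = -2.25, negative; keep [-0.5, 0]
t = -0.25 gives g = -0.6875, negative; keep [-0.25, 0]
t = -0.125 gives g = 0.1406, positive; keep [-0.25, -0.125]
t = -0.1875 gives g = -0.2773, negative; keep [-0.1875, -0.125]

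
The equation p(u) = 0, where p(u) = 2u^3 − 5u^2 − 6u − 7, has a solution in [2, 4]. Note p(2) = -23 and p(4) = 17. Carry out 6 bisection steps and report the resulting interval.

midpoint 3: p = -16 < 0 → [3, 4]
midpoint 3.5: p = -3.5 < 0 → [3.5, 4]
midpoint 3.75: p = 5.65625 > 0 → [3.5, 3.75]
midpoint 3.625: p = 0.8164 > 0 → [3.5, 3.625]
midpoint 3.5625: p = -1.4058 < 0 → [3.5625, 3.625]
midpoint 3.59375: p = -0.3109 < 0 → [3.59375, 3.625]

[3.59375, 3.625]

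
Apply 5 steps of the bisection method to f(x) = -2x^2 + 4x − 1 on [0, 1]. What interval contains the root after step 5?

[0.28125, 0.3125]

f(0.5) = 0.5 > 0, so the root lies in [0, 0.5]
f(0.25) = -0.125 < 0, so the root lies in [0.25, 0.5]
f(0.375) = 0.21875 > 0, so the root lies in [0.25, 0.375]
f(0.3125) = 0.0547 > 0, so the root lies in [0.25, 0.3125]
f(0.28125) = -0.0332 < 0, so the root lies in [0.28125, 0.3125]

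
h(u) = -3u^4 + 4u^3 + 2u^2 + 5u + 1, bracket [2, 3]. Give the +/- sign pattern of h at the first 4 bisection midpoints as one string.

u = 2.5 gives h = -28.6875, negative; keep [2, 2.5]
u = 2.25 gives h = -8.949219, negative; keep [2, 2.25]
u = 2.125 gives h = -2.133545, negative; keep [2, 2.125]
u = 2.0625 gives h = 0.6279, positive; keep [2.0625, 2.125]

---+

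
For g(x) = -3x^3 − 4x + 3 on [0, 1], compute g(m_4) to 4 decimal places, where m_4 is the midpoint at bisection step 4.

0.2161

g(0.5) = 0.625 > 0, so the root lies in [0.5, 1]
g(0.75) = -1.265625 < 0, so the root lies in [0.5, 0.75]
g(0.625) = -0.232422 < 0, so the root lies in [0.5, 0.625]
g(0.5625) = 0.2161 > 0, so the root lies in [0.5625, 0.625]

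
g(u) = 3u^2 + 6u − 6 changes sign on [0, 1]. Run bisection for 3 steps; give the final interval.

midpoint 0.5: g = -2.25 < 0 → [0.5, 1]
midpoint 0.75: g = 0.1875 > 0 → [0.5, 0.75]
midpoint 0.625: g = -1.078125 < 0 → [0.625, 0.75]

[0.625, 0.75]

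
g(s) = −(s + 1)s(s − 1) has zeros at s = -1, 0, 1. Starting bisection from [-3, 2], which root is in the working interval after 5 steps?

g(-0.5) = -0.375 < 0, so the root lies in [-3, -0.5]
g(-1.75) = 3.609375 > 0, so the root lies in [-1.75, -0.5]
g(-1.125) = 0.298828 > 0, so the root lies in [-1.125, -0.5]
g(-0.8125) = -0.2761 < 0, so the root lies in [-1.125, -0.8125]
g(-0.96875) = -0.0596 < 0, so the root lies in [-1.125, -0.96875]

-1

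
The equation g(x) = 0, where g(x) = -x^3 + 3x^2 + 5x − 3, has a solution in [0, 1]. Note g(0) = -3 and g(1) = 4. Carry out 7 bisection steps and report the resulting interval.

x = 0.5 gives g = 0.125, positive; keep [0, 0.5]
x = 0.25 gives g = -1.578125, negative; keep [0.25, 0.5]
x = 0.375 gives g = -0.755859, negative; keep [0.375, 0.5]
x = 0.4375 gives g = -0.322, negative; keep [0.4375, 0.5]
x = 0.46875 gives g = -0.1001, negative; keep [0.46875, 0.5]
x = 0.484375 gives g = 0.0121, positive; keep [0.46875, 0.484375]
x = 0.4765625 gives g = -0.0441, negative; keep [0.4765625, 0.484375]

[0.4765625, 0.484375]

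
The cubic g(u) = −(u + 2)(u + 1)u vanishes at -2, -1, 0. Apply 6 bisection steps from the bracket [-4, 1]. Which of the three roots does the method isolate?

g(-1.5) = -0.375 < 0, so the root lies in [-4, -1.5]
g(-2.75) = 3.609375 > 0, so the root lies in [-2.75, -1.5]
g(-2.125) = 0.298828 > 0, so the root lies in [-2.125, -1.5]
g(-1.8125) = -0.2761 < 0, so the root lies in [-2.125, -1.8125]
g(-1.96875) = -0.0596 < 0, so the root lies in [-2.125, -1.96875]
g(-2.046875) = 0.1004 > 0, so the root lies in [-2.046875, -1.96875]

-2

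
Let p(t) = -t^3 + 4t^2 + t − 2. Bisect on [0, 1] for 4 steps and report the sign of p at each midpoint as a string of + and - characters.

-+-+

t = 0.5 gives p = -0.625, negative; keep [0.5, 1]
t = 0.75 gives p = 0.578125, positive; keep [0.5, 0.75]
t = 0.625 gives p = -0.056641, negative; keep [0.625, 0.75]
t = 0.6875 gives p = 0.2532, positive; keep [0.625, 0.6875]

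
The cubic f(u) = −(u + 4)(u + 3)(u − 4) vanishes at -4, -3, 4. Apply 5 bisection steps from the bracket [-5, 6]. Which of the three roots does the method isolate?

midpoint 0.5: f = 55.125 > 0 → [0.5, 6]
midpoint 3.25: f = 33.984375 > 0 → [3.25, 6]
midpoint 4.625: f = -41.103516 < 0 → [3.25, 4.625]
midpoint 3.9375: f = 3.4417 > 0 → [3.9375, 4.625]
midpoint 4.28125: f = -16.9588 < 0 → [3.9375, 4.28125]

4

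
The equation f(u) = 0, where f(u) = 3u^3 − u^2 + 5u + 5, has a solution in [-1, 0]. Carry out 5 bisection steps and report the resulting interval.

[-0.71875, -0.6875]

f(-0.5) = 1.875 > 0, so the root lies in [-1, -0.5]
f(-0.75) = -0.578125 < 0, so the root lies in [-0.75, -0.5]
f(-0.625) = 0.751953 > 0, so the root lies in [-0.75, -0.625]
f(-0.6875) = 0.115 > 0, so the root lies in [-0.75, -0.6875]
f(-0.71875) = -0.2243 < 0, so the root lies in [-0.71875, -0.6875]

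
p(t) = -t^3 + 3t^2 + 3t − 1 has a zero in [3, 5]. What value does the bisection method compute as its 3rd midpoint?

midpoint 4: p = -5 < 0 → [3, 4]
midpoint 3.5: p = 3.375 > 0 → [3.5, 4]
midpoint 3.75: p = -0.296875 < 0 → [3.5, 3.75]

3.75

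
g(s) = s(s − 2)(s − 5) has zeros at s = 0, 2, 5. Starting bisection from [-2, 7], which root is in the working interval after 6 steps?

5

s = 2.5 gives g = -3.125, negative; keep [2.5, 7]
s = 4.75 gives g = -3.265625, negative; keep [4.75, 7]
s = 5.875 gives g = 19.919922, positive; keep [4.75, 5.875]
s = 5.3125 gives g = 5.4993, positive; keep [4.75, 5.3125]
s = 5.03125 gives g = 0.4766, positive; keep [4.75, 5.03125]
s = 4.890625 gives g = -1.5462, negative; keep [4.890625, 5.03125]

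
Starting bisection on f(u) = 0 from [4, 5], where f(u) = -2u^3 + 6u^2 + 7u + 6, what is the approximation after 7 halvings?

4.0546875

f(4.5) = -23.25 < 0, so the root lies in [4, 4.5]
f(4.25) = -9.40625 < 0, so the root lies in [4, 4.25]
f(4.125) = -3.410156 < 0, so the root lies in [4, 4.125]
f(4.0625) = -0.6333 < 0, so the root lies in [4, 4.0625]
f(4.03125) = 0.7011 > 0, so the root lies in [4.03125, 4.0625]
f(4.046875) = 0.0384 > 0, so the root lies in [4.046875, 4.0625]
f(4.0546875) = -0.2963 < 0, so the root lies in [4.046875, 4.0546875]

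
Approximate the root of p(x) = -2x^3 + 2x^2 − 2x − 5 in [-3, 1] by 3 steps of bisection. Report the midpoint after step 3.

-0.5

m = -1, p(m) = 1 (+); new bracket [-1, 1]
m = 0, p(m) = -5 (−); new bracket [-1, 0]
m = -0.5, p(m) = -3.25 (−); new bracket [-1, -0.5]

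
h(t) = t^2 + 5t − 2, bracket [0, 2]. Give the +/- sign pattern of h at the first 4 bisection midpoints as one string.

t = 1 gives h = 4, positive; keep [0, 1]
t = 0.5 gives h = 0.75, positive; keep [0, 0.5]
t = 0.25 gives h = -0.6875, negative; keep [0.25, 0.5]
t = 0.375 gives h = 0.0156, positive; keep [0.25, 0.375]

++-+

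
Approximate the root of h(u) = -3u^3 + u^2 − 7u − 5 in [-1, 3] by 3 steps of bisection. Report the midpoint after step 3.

u = 1 gives h = -14, negative; keep [-1, 1]
u = 0 gives h = -5, negative; keep [-1, 0]
u = -0.5 gives h = -0.875, negative; keep [-1, -0.5]

-0.5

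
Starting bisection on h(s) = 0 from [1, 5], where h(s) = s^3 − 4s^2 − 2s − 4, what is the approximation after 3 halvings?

m = 3, h(m) = -19 (−); new bracket [3, 5]
m = 4, h(m) = -12 (−); new bracket [4, 5]
m = 4.5, h(m) = -2.875 (−); new bracket [4.5, 5]

4.5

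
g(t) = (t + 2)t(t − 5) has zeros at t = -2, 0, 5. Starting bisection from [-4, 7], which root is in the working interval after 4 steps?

midpoint 1.5: g = -18.375 < 0 → [1.5, 7]
midpoint 4.25: g = -19.921875 < 0 → [4.25, 7]
midpoint 5.625: g = 26.806641 > 0 → [4.25, 5.625]
midpoint 4.9375: g = -2.1409 < 0 → [4.9375, 5.625]

5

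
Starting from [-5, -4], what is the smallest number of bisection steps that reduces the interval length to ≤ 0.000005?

Width after n steps is 1/2^n. Need 2^n ≥ 1/0.000005 = 200000.
2^17 = 131072 < 200000 ≤ 2^18 = 262144, so n = 18.

18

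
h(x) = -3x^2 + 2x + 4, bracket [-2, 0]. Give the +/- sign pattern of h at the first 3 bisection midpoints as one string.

-++

x = -1 gives h = -1, negative; keep [-1, 0]
x = -0.5 gives h = 2.25, positive; keep [-1, -0.5]
x = -0.75 gives h = 0.8125, positive; keep [-1, -0.75]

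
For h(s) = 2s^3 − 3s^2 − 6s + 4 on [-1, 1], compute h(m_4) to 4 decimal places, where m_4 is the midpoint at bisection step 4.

-0.4336

m = 0, h(m) = 4 (+); new bracket [0, 1]
m = 0.5, h(m) = 0.5 (+); new bracket [0.5, 1]
m = 0.75, h(m) = -1.34375 (−); new bracket [0.5, 0.75]
m = 0.625, h(m) = -0.4336 (−); new bracket [0.5, 0.625]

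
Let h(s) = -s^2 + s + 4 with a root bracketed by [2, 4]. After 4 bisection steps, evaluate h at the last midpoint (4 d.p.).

midpoint 3: h = -2 < 0 → [2, 3]
midpoint 2.5: h = 0.25 > 0 → [2.5, 3]
midpoint 2.75: h = -0.8125 < 0 → [2.5, 2.75]
midpoint 2.625: h = -0.2656 < 0 → [2.5, 2.625]

-0.2656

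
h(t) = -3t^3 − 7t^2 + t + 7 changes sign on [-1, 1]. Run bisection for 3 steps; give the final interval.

[0.75, 1]

h(0) = 7 > 0, so the root lies in [0, 1]
h(0.5) = 5.375 > 0, so the root lies in [0.5, 1]
h(0.75) = 2.546875 > 0, so the root lies in [0.75, 1]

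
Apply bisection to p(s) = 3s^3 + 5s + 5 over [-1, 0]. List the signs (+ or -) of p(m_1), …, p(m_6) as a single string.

m = -0.5, p(m) = 2.125 (+); new bracket [-1, -0.5]
m = -0.75, p(m) = -0.015625 (−); new bracket [-0.75, -0.5]
m = -0.625, p(m) = 1.142578 (+); new bracket [-0.75, -0.625]
m = -0.6875, p(m) = 0.5876 (+); new bracket [-0.75, -0.6875]
m = -0.71875, p(m) = 0.2923 (+); new bracket [-0.75, -0.71875]
m = -0.734375, p(m) = 0.14 (+); new bracket [-0.75, -0.734375]

+-++++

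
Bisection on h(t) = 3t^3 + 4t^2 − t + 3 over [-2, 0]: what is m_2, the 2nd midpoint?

-1.5

m = -1, h(m) = 5 (+); new bracket [-2, -1]
m = -1.5, h(m) = 3.375 (+); new bracket [-2, -1.5]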